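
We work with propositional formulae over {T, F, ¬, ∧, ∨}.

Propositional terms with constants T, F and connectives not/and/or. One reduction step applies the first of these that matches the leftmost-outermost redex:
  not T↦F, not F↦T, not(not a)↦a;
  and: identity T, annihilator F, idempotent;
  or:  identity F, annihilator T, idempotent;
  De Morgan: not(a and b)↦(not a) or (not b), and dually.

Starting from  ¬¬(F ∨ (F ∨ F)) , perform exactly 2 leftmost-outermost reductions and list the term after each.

Answer: after 2 steps: F ∨ F

Reduction:
  start: ¬¬(F ∨ (F ∨ F))
  step 1: F ∨ (F ∨ F)
  step 2: F ∨ F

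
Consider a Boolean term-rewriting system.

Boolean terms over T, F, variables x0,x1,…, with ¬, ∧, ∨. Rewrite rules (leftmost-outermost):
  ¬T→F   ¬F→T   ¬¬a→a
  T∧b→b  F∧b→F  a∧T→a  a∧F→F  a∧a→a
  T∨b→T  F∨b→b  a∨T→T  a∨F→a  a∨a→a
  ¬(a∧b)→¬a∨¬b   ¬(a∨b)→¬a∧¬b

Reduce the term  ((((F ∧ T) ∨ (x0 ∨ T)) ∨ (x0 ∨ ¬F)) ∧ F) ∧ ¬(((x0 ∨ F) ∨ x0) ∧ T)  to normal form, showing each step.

Answer: normal form = F  (in 2 steps)

Derivation:
  start: ((((F ∧ T) ∨ (x0 ∨ T)) ∨ (x0 ∨ ¬F)) ∧ F) ∧ ¬(((x0 ∨ F) ∨ x0) ∧ T)
  step 1: F ∧ ¬(((x0 ∨ F) ∨ x0) ∧ T)
  step 2: F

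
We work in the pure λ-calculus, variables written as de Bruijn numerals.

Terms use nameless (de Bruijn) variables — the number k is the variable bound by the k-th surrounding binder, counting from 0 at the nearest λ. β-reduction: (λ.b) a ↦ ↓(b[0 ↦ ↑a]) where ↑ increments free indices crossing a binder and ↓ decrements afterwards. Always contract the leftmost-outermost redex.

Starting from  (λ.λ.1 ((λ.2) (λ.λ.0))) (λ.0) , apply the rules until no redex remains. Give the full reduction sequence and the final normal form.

  start: (λ.λ.1 ((λ.2) (λ.λ.0))) (λ.0)
  step 1: λ.(λ.0) ((λ.λ.0) (λ.λ.0))
  step 2: λ.(λ.λ.0) (λ.λ.0)
  step 3: λ.λ.0

Answer: normal form = λ.λ.0  (in 3 steps)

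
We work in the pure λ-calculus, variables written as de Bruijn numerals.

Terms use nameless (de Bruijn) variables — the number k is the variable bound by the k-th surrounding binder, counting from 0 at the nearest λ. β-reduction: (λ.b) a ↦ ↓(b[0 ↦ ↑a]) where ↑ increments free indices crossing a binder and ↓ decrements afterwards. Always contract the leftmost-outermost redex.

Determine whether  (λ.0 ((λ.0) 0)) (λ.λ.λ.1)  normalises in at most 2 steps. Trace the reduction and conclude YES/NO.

  start: (λ.0 ((λ.0) 0)) (λ.λ.λ.1)
  [1] (λ.λ.λ.1) ((λ.0) (λ.λ.λ.1))
  [2] λ.λ.1

Answer: YES — reaches normal form λ.λ.1 in 2 ≤ 2 steps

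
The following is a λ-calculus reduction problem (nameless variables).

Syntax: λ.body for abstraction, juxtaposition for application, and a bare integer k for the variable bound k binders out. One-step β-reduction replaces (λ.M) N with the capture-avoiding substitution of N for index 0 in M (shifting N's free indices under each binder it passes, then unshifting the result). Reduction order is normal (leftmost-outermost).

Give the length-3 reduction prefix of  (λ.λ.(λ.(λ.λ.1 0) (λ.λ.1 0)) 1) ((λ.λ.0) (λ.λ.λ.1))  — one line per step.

Answer: after 3 steps: λ.λ.(λ.λ.1 0) 0

Reduction:
  start: (λ.λ.(λ.(λ.λ.1 0) (λ.λ.1 0)) 1) ((λ.λ.0) (λ.λ.λ.1))
  →1  λ.(λ.(λ.λ.1 0) (λ.λ.1 0)) ((λ.λ.0) (λ.λ.λ.1))
  →2  λ.(λ.λ.1 0) (λ.λ.1 0)
  →3  λ.λ.(λ.λ.1 0) 0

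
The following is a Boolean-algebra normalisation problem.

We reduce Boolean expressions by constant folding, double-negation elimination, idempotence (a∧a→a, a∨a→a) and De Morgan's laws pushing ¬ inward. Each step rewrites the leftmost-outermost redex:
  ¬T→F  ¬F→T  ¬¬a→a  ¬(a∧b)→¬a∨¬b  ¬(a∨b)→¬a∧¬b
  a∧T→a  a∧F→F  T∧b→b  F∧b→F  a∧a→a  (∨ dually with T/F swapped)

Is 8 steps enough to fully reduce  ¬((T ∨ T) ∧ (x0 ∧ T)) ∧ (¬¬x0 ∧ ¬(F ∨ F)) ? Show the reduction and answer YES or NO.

  start: ¬((T ∨ T) ∧ (x0 ∧ T)) ∧ (¬¬x0 ∧ ¬(F ∨ F))
  step 1: (¬(T ∨ T) ∨ ¬(x0 ∧ T)) ∧ (¬¬x0 ∧ ¬(F ∨ F))
  step 2: ((¬T ∧ ¬T) ∨ ¬(x0 ∧ T)) ∧ (¬¬x0 ∧ ¬(F ∨ F))
  step 3: (¬T ∨ ¬(x0 ∧ T)) ∧ (¬¬x0 ∧ ¬(F ∨ F))
  step 4: (F ∨ ¬(x0 ∧ T)) ∧ (¬¬x0 ∧ ¬(F ∨ F))
  step 5: ¬(x0 ∧ T) ∧ (¬¬x0 ∧ ¬(F ∨ F))
  step 6: (¬x0 ∨ ¬T) ∧ (¬¬x0 ∧ ¬(F ∨ F))
  step 7: (¬x0 ∨ F) ∧ (¬¬x0 ∧ ¬(F ∨ F))
  step 8: ¬x0 ∧ (¬¬x0 ∧ ¬(F ∨ F))

Answer: NO — after 8 steps the term is ¬x0 ∧ (¬¬x0 ∧ ¬(F ∨ F)), not yet normal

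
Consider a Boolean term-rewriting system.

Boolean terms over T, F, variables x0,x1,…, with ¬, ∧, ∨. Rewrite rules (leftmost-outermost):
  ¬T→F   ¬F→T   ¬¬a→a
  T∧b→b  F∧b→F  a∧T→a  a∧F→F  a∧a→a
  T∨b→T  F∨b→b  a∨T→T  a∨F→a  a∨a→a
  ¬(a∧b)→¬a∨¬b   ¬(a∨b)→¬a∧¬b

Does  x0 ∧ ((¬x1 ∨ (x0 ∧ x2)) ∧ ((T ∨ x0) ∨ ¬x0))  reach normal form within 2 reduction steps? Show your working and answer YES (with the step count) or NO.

  start: x0 ∧ ((¬x1 ∨ (x0 ∧ x2)) ∧ ((T ∨ x0) ∨ ¬x0))
  →1  x0 ∧ ((¬x1 ∨ (x0 ∧ x2)) ∧ (T ∨ ¬x0))
  →2  x0 ∧ ((¬x1 ∨ (x0 ∧ x2)) ∧ T)

Answer: NO — after 2 steps the term is x0 ∧ ((¬x1 ∨ (x0 ∧ x2)) ∧ T), not yet normal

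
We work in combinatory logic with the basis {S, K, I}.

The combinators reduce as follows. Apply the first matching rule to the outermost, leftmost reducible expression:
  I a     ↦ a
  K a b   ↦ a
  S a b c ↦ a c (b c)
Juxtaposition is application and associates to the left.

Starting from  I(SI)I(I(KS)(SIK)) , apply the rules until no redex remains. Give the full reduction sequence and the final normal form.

  start: I(SI)I(I(KS)(SIK))
  →1  SII(I(KS)(SIK))
  →2  I(I(KS)(SIK))(I(I(KS)(SIK)))
  →3  I(KS)(SIK)(I(I(KS)(SIK)))
  →4  KS(SIK)(I(I(KS)(SIK)))
  →5  S(I(I(KS)(SIK)))
  →6  S(I(KS)(SIK))
  →7  S(KS(SIK))
  →8  SS

Answer: normal form = SS  (in 8 steps)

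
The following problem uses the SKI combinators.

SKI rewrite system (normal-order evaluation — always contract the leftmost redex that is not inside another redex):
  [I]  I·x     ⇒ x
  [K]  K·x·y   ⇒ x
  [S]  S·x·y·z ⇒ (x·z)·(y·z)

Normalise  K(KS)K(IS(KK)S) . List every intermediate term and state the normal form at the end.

Answer: normal form = S  (in 2 steps)

Working:
  start: K(KS)K(IS(KK)S)
  [1] KS(IS(KK)S)
  [2] S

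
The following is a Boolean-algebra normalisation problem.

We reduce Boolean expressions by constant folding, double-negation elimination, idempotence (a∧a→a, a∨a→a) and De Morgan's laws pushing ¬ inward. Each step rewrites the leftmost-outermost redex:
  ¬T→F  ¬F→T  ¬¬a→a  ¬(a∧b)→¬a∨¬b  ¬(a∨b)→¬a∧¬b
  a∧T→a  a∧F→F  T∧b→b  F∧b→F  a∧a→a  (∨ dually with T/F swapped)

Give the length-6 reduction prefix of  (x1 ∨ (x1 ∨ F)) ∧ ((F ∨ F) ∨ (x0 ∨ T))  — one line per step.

  start: (x1 ∨ (x1 ∨ F)) ∧ ((F ∨ F) ∨ (x0 ∨ T))
  step 1: (x1 ∨ x1) ∧ ((F ∨ F) ∨ (x0 ∨ T))
  step 2: x1 ∧ ((F ∨ F) ∨ (x0 ∨ T))
  step 3: x1 ∧ (F ∨ (x0 ∨ T))
  step 4: x1 ∧ (x0 ∨ T)
  step 5: x1 ∧ T
  step 6: x1

Answer: after 6 steps: x1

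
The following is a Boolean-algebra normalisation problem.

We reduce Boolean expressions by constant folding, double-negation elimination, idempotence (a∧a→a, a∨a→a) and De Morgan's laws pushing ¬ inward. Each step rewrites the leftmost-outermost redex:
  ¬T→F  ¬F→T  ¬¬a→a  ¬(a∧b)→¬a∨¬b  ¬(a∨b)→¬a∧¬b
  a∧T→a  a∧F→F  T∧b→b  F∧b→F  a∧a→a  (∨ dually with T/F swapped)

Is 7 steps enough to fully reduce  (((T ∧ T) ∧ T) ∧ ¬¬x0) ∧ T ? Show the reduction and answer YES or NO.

Answer: YES — reaches normal form x0 in 5 ≤ 7 steps

Reduction:
  start: (((T ∧ T) ∧ T) ∧ ¬¬x0) ∧ T
  [1] ((T ∧ T) ∧ T) ∧ ¬¬x0
  [2] (T ∧ T) ∧ ¬¬x0
  [3] T ∧ ¬¬x0
  [4] ¬¬x0
  [5] x0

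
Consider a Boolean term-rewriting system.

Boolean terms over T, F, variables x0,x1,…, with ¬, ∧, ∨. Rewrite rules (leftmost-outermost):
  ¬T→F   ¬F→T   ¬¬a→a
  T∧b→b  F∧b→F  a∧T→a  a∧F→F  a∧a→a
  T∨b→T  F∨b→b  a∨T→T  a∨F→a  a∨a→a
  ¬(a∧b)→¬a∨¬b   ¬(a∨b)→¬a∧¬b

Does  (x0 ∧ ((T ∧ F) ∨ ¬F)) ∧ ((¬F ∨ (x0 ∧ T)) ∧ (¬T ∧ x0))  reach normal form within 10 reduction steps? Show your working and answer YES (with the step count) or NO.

Answer: YES — reaches normal form F in 10 ≤ 10 steps

Reduction:
  start: (x0 ∧ ((T ∧ F) ∨ ¬F)) ∧ ((¬F ∨ (x0 ∧ T)) ∧ (¬T ∧ x0))
  [1] (x0 ∧ (F ∨ ¬F)) ∧ ((¬F ∨ (x0 ∧ T)) ∧ (¬T ∧ x0))
  [2] (x0 ∧ ¬F) ∧ ((¬F ∨ (x0 ∧ T)) ∧ (¬T ∧ x0))
  [3] (x0 ∧ T) ∧ ((¬F ∨ (x0 ∧ T)) ∧ (¬T ∧ x0))
  [4] x0 ∧ ((¬F ∨ (x0 ∧ T)) ∧ (¬T ∧ x0))
  [5] x0 ∧ ((T ∨ (x0 ∧ T)) ∧ (¬T ∧ x0))
  [6] x0 ∧ (T ∧ (¬T ∧ x0))
  [7] x0 ∧ (¬T ∧ x0)
  [8] x0 ∧ (F ∧ x0)
  [9] x0 ∧ F
  [10] F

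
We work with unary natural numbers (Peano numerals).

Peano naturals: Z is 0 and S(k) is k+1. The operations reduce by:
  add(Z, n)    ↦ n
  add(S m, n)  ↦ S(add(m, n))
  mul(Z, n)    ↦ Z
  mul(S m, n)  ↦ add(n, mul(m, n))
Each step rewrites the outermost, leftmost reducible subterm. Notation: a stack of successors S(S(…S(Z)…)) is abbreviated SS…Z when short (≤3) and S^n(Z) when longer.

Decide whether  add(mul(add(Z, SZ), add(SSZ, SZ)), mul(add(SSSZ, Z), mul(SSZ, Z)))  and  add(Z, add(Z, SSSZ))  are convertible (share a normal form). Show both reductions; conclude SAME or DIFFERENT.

Answer: SAME — A ⇓ SSSZ, B ⇓ SSSZ

Reduction:
Term A:
  start: add(mul(add(Z, SZ), add(SSZ, SZ)), mul(add(SSSZ, Z), mul(SSZ, Z)))
  step 1: add(mul(SZ, add(SSZ, SZ)), mul(add(SSSZ, Z), mul(SSZ, Z)))
  step 2: add(add(add(SSZ, SZ), mul(Z, add(SSZ, SZ))), mul(add(SSSZ, Z), mul(SSZ, Z)))
  step 3: add(add(S(add(SZ, SZ)), mul(Z, add(SSZ, SZ))), mul(add(SSSZ, Z), mul(SSZ, Z)))
  step 4: add(S(add(add(SZ, SZ), mul(Z, add(SSZ, SZ)))), mul(add(SSSZ, Z), mul(SSZ, Z)))
  step 5: S(add(add(add(SZ, SZ), mul(Z, add(SSZ, SZ))), mul(add(SSSZ, Z), mul(SSZ, Z))))
  step 6: S(add(add(S(add(Z, SZ)), mul(Z, add(SSZ, SZ))), mul(add(SSSZ, Z), mul(SSZ, Z))))
  step 7: S(add(S(add(add(Z, SZ), mul(Z, add(SSZ, SZ)))), mul(add(SSSZ, Z), mul(SSZ, Z))))
  step 8: S(S(add(add(add(Z, SZ), mul(Z, add(SSZ, SZ))), mul(add(SSSZ, Z), mul(SSZ, Z)))))
  step 9: S(S(add(add(SZ, mul(Z, add(SSZ, SZ))), mul(add(SSSZ, Z), mul(SSZ, Z)))))
  step 10: S(S(add(S(add(Z, mul(Z, add(SSZ, SZ)))), mul(add(SSSZ, Z), mul(SSZ, Z)))))
  step 11: S(S(S(add(add(Z, mul(Z, add(SSZ, SZ))), mul(add(SSSZ, Z), mul(SSZ, Z))))))
  step 12: S(S(S(add(mul(Z, add(SSZ, SZ)), mul(add(SSSZ, Z), mul(SSZ, Z))))))
  step 13: S(S(S(add(Z, mul(add(SSSZ, Z), mul(SSZ, Z))))))
  step 14: S(S(S(mul(add(SSSZ, Z), mul(SSZ, Z)))))
  step 15: S(S(S(mul(S(add(SSZ, Z)), mul(SSZ, Z)))))
  step 16: S(S(S(add(mul(SSZ, Z), mul(add(SSZ, Z), mul(SSZ, Z))))))
  step 17: S(S(S(add(add(Z, mul(SZ, Z)), mul(add(SSZ, Z), mul(SSZ, Z))))))
  step 18: S(S(S(add(mul(SZ, Z), mul(add(SSZ, Z), mul(SSZ, Z))))))
  step 19: S(S(S(add(add(Z, mul(Z, Z)), mul(add(SSZ, Z), mul(SSZ, Z))))))
  step 20: S(S(S(add(mul(Z, Z), mul(add(SSZ, Z), mul(SSZ, Z))))))
  step 21: S(S(S(add(Z, mul(add(SSZ, Z), mul(SSZ, Z))))))
  step 22: S(S(S(mul(add(SSZ, Z), mul(SSZ, Z)))))
  step 23: S(S(S(mul(S(add(SZ, Z)), mul(SSZ, Z)))))
  step 24: S(S(S(add(mul(SSZ, Z), mul(add(SZ, Z), mul(SSZ, Z))))))
  step 25: S(S(S(add(add(Z, mul(SZ, Z)), mul(add(SZ, Z), mul(SSZ, Z))))))
  step 26: S(S(S(add(mul(SZ, Z), mul(add(SZ, Z), mul(SSZ, Z))))))
  step 27: S(S(S(add(add(Z, mul(Z, Z)), mul(add(SZ, Z), mul(SSZ, Z))))))
  step 28: S(S(S(add(mul(Z, Z), mul(add(SZ, Z), mul(SSZ, Z))))))
  step 29: S(S(S(add(Z, mul(add(SZ, Z), mul(SSZ, Z))))))
  step 30: S(S(S(mul(add(SZ, Z), mul(SSZ, Z)))))
  step 31: S(S(S(mul(S(add(Z, Z)), mul(SSZ, Z)))))
  step 32: S(S(S(add(mul(SSZ, Z), mul(add(Z, Z), mul(SSZ, Z))))))
  step 33: S(S(S(add(add(Z, mul(SZ, Z)), mul(add(Z, Z), mul(SSZ, Z))))))
  step 34: S(S(S(add(mul(SZ, Z), mul(add(Z, Z), mul(SSZ, Z))))))
  step 35: S(S(S(add(add(Z, mul(Z, Z)), mul(add(Z, Z), mul(SSZ, Z))))))
  step 36: S(S(S(add(mul(Z, Z), mul(add(Z, Z), mul(SSZ, Z))))))
  step 37: S(S(S(add(Z, mul(add(Z, Z), mul(SSZ, Z))))))
  step 38: S(S(S(mul(add(Z, Z), mul(SSZ, Z)))))
  step 39: S(S(S(mul(Z, mul(SSZ, Z)))))
  step 40: SSSZ

Term B:
  start: add(Z, add(Z, SSSZ))
  step 1: add(Z, SSSZ)
  step 2: SSSZ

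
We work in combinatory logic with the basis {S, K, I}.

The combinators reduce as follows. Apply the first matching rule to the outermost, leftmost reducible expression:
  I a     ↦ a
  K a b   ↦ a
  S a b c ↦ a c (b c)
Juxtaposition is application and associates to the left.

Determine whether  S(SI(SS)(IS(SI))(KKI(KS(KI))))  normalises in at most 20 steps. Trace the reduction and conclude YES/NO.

Answer: NO — after 20 steps the term is S(S(S(KS(KI)(KKI(KS(KI))(KKI(KS(KI))(SS(IS(SI))(KKI(KS(KI))))))))), not yet normal

Reduction:
  start: S(SI(SS)(IS(SI))(KKI(KS(KI))))
  [1] S(I(IS(SI))(SS(IS(SI)))(KKI(KS(KI))))
  [2] S(IS(SI)(SS(IS(SI)))(KKI(KS(KI))))
  [3] S(S(SI)(SS(IS(SI)))(KKI(KS(KI))))
  [4] S(SI(KKI(KS(KI)))(SS(IS(SI))(KKI(KS(KI)))))
  [5] S(I(SS(IS(SI))(KKI(KS(KI))))(KKI(KS(KI))(SS(IS(SI))(KKI(KS(KI))))))
  [6] S(SS(IS(SI))(KKI(KS(KI)))(KKI(KS(KI))(SS(IS(SI))(KKI(KS(KI))))))
  [7] S(S(KKI(KS(KI)))(IS(SI)(KKI(KS(KI))))(KKI(KS(KI))(SS(IS(SI))(KKI(KS(KI))))))
  [8] S(KKI(KS(KI))(KKI(KS(KI))(SS(IS(SI))(KKI(KS(KI)))))(IS(SI)(KKI(KS(KI)))(KKI(KS(KI))(SS(IS(SI))(KKI(KS(KI)))))))
  [9] S(K(KS(KI))(KKI(KS(KI))(SS(IS(SI))(KKI(KS(KI)))))(IS(SI)(KKI(KS(KI)))(KKI(KS(KI))(SS(IS(SI))(KKI(KS(KI)))))))
  [10] S(KS(KI)(IS(SI)(KKI(KS(KI)))(KKI(KS(KI))(SS(IS(SI))(KKI(KS(KI)))))))
  [11] S(S(IS(SI)(KKI(KS(KI)))(KKI(KS(KI))(SS(IS(SI))(KKI(KS(KI)))))))
  [12] S(S(S(SI)(KKI(KS(KI)))(KKI(KS(KI))(SS(IS(SI))(KKI(KS(KI)))))))
  [13] S(S(SI(KKI(KS(KI))(SS(IS(SI))(KKI(KS(KI)))))(KKI(KS(KI))(KKI(KS(KI))(SS(IS(SI))(KKI(KS(KI))))))))
  [14] S(S(I(KKI(KS(KI))(KKI(KS(KI))(SS(IS(SI))(KKI(KS(KI))))))(KKI(KS(KI))(SS(IS(SI))(KKI(KS(KI))))(KKI(KS(KI))(KKI(KS(KI))(SS(IS(SI))(KKI(KS(KI)))))))))
  [15] S(S(KKI(KS(KI))(KKI(KS(KI))(SS(IS(SI))(KKI(KS(KI)))))(KKI(KS(KI))(SS(IS(SI))(KKI(KS(KI))))(KKI(KS(KI))(KKI(KS(KI))(SS(IS(SI))(KKI(KS(KI)))))))))
  [16] S(S(K(KS(KI))(KKI(KS(KI))(SS(IS(SI))(KKI(KS(KI)))))(KKI(KS(KI))(SS(IS(SI))(KKI(KS(KI))))(KKI(KS(KI))(KKI(KS(KI))(SS(IS(SI))(KKI(KS(KI)))))))))
  [17] S(S(KS(KI)(KKI(KS(KI))(SS(IS(SI))(KKI(KS(KI))))(KKI(KS(KI))(KKI(KS(KI))(SS(IS(SI))(KKI(KS(KI)))))))))
  [18] S(S(S(KKI(KS(KI))(SS(IS(SI))(KKI(KS(KI))))(KKI(KS(KI))(KKI(KS(KI))(SS(IS(SI))(KKI(KS(KI)))))))))
  [19] S(S(S(K(KS(KI))(SS(IS(SI))(KKI(KS(KI))))(KKI(KS(KI))(KKI(KS(KI))(SS(IS(SI))(KKI(KS(KI)))))))))
  [20] S(S(S(KS(KI)(KKI(KS(KI))(KKI(KS(KI))(SS(IS(SI))(KKI(KS(KI)))))))))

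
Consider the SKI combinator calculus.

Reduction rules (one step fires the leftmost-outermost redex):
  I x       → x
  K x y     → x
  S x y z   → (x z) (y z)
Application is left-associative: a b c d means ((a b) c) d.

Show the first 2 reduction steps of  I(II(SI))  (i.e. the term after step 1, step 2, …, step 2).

Answer: after 2 steps: I(SI)

Reduction:
  start: I(II(SI))
  [1] II(SI)
  [2] I(SI)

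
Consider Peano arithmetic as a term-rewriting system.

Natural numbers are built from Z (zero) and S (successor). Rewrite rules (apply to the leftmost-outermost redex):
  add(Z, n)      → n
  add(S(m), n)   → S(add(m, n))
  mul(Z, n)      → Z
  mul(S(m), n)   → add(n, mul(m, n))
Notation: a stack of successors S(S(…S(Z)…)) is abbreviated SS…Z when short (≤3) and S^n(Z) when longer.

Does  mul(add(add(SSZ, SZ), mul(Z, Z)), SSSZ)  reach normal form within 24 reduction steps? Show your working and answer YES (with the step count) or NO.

Answer: YES — reaches normal form S^9(Z) in 24 ≤ 24 steps

Derivation:
  start: mul(add(add(SSZ, SZ), mul(Z, Z)), SSSZ)
  →1  mul(add(S(add(SZ, SZ)), mul(Z, Z)), SSSZ)
  →2  mul(S(add(add(SZ, SZ), mul(Z, Z))), SSSZ)
  →3  add(SSSZ, mul(add(add(SZ, SZ), mul(Z, Z)), SSSZ))
  →4  S(add(SSZ, mul(add(add(SZ, SZ), mul(Z, Z)), SSSZ)))
  →5  S(S(add(SZ, mul(add(add(SZ, SZ), mul(Z, Z)), SSSZ))))
  →6  S(S(S(add(Z, mul(add(add(SZ, SZ), mul(Z, Z)), SSSZ)))))
  →7  S(S(S(mul(add(add(SZ, SZ), mul(Z, Z)), SSSZ))))
  →8  S(S(S(mul(add(S(add(Z, SZ)), mul(Z, Z)), SSSZ))))
  →9  S(S(S(mul(S(add(add(Z, SZ), mul(Z, Z))), SSSZ))))
  →10  S(S(S(add(SSSZ, mul(add(add(Z, SZ), mul(Z, Z)), SSSZ)))))
  →11  S(S(S(S(add(SSZ, mul(add(add(Z, SZ), mul(Z, Z)), SSSZ))))))
  →12  S(S(S(S(S(add(SZ, mul(add(add(Z, SZ), mul(Z, Z)), SSSZ)))))))
  →13  S(S(S(S(S(S(add(Z, mul(add(add(Z, SZ), mul(Z, Z)), SSSZ))))))))
  →14  S(S(S(S(S(S(mul(add(add(Z, SZ), mul(Z, Z)), SSSZ)))))))
  →15  S(S(S(S(S(S(mul(add(SZ, mul(Z, Z)), SSSZ)))))))
  →16  S(S(S(S(S(S(mul(S(add(Z, mul(Z, Z))), SSSZ)))))))
  →17  S(S(S(S(S(S(add(SSSZ, mul(add(Z, mul(Z, Z)), SSSZ))))))))
  →18  S(S(S(S(S(S(S(add(SSZ, mul(add(Z, mul(Z, Z)), SSSZ)))))))))
  →19  S(S(S(S(S(S(S(S(add(SZ, mul(add(Z, mul(Z, Z)), SSSZ))))))))))
  →20  S(S(S(S(S(S(S(S(S(add(Z, mul(add(Z, mul(Z, Z)), SSSZ)))))))))))
  →21  S(S(S(S(S(S(S(S(S(mul(add(Z, mul(Z, Z)), SSSZ))))))))))
  →22  S(S(S(S(S(S(S(S(S(mul(mul(Z, Z), SSSZ))))))))))
  →23  S(S(S(S(S(S(S(S(S(mul(Z, SSSZ))))))))))
  →24  S^9(Z)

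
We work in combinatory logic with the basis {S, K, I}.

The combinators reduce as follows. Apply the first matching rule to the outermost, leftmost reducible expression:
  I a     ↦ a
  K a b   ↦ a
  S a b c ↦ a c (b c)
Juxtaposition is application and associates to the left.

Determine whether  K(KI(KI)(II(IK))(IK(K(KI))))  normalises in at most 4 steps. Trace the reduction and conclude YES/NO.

  start: K(KI(KI)(II(IK))(IK(K(KI))))
  step 1: K(I(II(IK))(IK(K(KI))))
  step 2: K(II(IK)(IK(K(KI))))
  step 3: K(I(IK)(IK(K(KI))))
  step 4: K(IK(IK(K(KI))))

Answer: NO — after 4 steps the term is K(IK(IK(K(KI)))), not yet normal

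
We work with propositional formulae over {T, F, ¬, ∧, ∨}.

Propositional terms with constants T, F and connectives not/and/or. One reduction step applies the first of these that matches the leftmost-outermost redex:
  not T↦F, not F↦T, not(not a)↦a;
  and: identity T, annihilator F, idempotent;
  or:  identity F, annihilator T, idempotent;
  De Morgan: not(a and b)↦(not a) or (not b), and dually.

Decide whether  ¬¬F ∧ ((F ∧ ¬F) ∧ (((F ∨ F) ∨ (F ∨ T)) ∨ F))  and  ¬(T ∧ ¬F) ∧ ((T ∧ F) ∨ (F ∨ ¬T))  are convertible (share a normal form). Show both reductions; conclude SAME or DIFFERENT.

Answer: SAME — A ⇓ F, B ⇓ F

Working:
Term A:
  start: ¬¬F ∧ ((F ∧ ¬F) ∧ (((F ∨ F) ∨ (F ∨ T)) ∨ F))
  [1] F ∧ ((F ∧ ¬F) ∧ (((F ∨ F) ∨ (F ∨ T)) ∨ F))
  [2] F

Term B:
  start: ¬(T ∧ ¬F) ∧ ((T ∧ F) ∨ (F ∨ ¬T))
  [1] (¬T ∨ ¬¬F) ∧ ((T ∧ F) ∨ (F ∨ ¬T))
  [2] (F ∨ ¬¬F) ∧ ((T ∧ F) ∨ (F ∨ ¬T))
  [3] ¬¬F ∧ ((T ∧ F) ∨ (F ∨ ¬T))
  [4] F ∧ ((T ∧ F) ∨ (F ∨ ¬T))
  [5] F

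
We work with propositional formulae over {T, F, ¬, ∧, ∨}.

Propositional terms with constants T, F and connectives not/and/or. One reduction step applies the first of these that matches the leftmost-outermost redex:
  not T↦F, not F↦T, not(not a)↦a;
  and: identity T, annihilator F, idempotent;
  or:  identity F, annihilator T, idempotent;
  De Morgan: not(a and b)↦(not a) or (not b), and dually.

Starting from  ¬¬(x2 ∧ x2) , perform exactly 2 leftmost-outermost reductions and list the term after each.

  start: ¬¬(x2 ∧ x2)
  step 1: x2 ∧ x2
  step 2: x2

Answer: after 2 steps: x2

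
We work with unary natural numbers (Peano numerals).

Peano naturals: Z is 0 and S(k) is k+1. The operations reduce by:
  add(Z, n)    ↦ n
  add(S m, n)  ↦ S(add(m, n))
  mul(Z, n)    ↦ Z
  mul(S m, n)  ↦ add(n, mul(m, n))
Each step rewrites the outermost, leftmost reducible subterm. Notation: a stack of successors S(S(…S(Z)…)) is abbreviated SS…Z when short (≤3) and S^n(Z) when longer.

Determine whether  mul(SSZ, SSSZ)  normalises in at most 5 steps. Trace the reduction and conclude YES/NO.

  start: mul(SSZ, SSSZ)
  [1] add(SSSZ, mul(SZ, SSSZ))
  [2] S(add(SSZ, mul(SZ, SSSZ)))
  [3] S(S(add(SZ, mul(SZ, SSSZ))))
  [4] S(S(S(add(Z, mul(SZ, SSSZ)))))
  [5] S(S(S(mul(SZ, SSSZ))))

Answer: NO — after 5 steps the term is S(S(S(mul(SZ, SSSZ)))), not yet normal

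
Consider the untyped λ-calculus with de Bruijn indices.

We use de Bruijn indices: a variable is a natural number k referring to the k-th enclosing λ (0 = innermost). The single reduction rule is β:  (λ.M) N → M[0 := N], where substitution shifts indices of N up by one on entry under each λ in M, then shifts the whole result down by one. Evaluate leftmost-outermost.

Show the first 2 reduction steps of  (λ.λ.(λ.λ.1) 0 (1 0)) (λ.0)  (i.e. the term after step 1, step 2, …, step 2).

Answer: after 2 steps: λ.(λ.1) ((λ.0) 0)

Reduction:
  start: (λ.λ.(λ.λ.1) 0 (1 0)) (λ.0)
  →1  λ.(λ.λ.1) 0 ((λ.0) 0)
  →2  λ.(λ.1) ((λ.0) 0)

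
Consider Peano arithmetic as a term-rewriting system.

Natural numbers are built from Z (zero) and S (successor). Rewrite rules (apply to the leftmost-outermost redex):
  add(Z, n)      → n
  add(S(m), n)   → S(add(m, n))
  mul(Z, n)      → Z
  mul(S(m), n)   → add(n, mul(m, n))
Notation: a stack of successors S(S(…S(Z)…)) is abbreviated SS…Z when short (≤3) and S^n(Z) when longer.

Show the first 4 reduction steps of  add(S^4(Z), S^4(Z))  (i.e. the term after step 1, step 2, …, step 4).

  start: add(S^4(Z), S^4(Z))
  →1  S(add(SSSZ, S^4(Z)))
  →2  S(S(add(SSZ, S^4(Z))))
  →3  S(S(S(add(SZ, S^4(Z)))))
  →4  S(S(S(S(add(Z, S^4(Z))))))

Answer: after 4 steps: S(S(S(S(add(Z, S^4(Z))))))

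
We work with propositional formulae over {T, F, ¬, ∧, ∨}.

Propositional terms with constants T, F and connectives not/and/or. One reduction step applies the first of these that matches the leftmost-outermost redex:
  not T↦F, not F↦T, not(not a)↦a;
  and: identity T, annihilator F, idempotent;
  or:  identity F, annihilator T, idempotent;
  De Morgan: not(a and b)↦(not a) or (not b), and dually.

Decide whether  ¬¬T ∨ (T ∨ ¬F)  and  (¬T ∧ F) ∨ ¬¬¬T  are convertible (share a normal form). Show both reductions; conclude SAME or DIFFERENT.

Term A:
  start: ¬¬T ∨ (T ∨ ¬F)
  →1  T ∨ (T ∨ ¬F)
  →2  T

Term B:
  start: (¬T ∧ F) ∨ ¬¬¬T
  →1  F ∨ ¬¬¬T
  →2  ¬¬¬T
  →3  ¬T
  →4  F

Answer: DIFFERENT — A ⇓ T, B ⇓ F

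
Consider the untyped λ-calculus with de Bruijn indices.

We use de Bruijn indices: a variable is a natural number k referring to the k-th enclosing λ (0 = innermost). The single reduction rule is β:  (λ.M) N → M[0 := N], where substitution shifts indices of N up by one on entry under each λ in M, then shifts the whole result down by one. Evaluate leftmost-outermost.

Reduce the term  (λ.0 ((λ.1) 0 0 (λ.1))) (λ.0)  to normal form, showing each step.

  start: (λ.0 ((λ.1) 0 0 (λ.1))) (λ.0)
  step 1: (λ.0) ((λ.λ.0) (λ.0) (λ.0) (λ.λ.0))
  step 2: (λ.λ.0) (λ.0) (λ.0) (λ.λ.0)
  step 3: (λ.0) (λ.0) (λ.λ.0)
  step 4: (λ.0) (λ.λ.0)
  step 5: λ.λ.0

Answer: normal form = λ.λ.0  (in 5 steps)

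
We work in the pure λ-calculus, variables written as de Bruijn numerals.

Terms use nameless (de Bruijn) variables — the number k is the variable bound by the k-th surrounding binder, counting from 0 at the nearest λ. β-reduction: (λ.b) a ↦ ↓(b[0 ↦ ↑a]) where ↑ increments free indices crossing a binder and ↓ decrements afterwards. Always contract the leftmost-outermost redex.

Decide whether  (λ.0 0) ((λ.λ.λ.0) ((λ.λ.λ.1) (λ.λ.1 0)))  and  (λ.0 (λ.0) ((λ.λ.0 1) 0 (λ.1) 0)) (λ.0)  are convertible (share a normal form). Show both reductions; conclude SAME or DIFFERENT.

Answer: SAME — A ⇓ λ.0, B ⇓ λ.0

Working:
Term A:
  start: (λ.0 0) ((λ.λ.λ.0) ((λ.λ.λ.1) (λ.λ.1 0)))
  →1  (λ.λ.λ.0) ((λ.λ.λ.1) (λ.λ.1 0)) ((λ.λ.λ.0) ((λ.λ.λ.1) (λ.λ.1 0)))
  →2  (λ.λ.0) ((λ.λ.λ.0) ((λ.λ.λ.1) (λ.λ.1 0)))
  →3  λ.0

Term B:
  start: (λ.0 (λ.0) ((λ.λ.0 1) 0 (λ.1) 0)) (λ.0)
  →1  (λ.0) (λ.0) ((λ.λ.0 1) (λ.0) (λ.λ.0) (λ.0))
  →2  (λ.0) ((λ.λ.0 1) (λ.0) (λ.λ.0) (λ.0))
  →3  (λ.λ.0 1) (λ.0) (λ.λ.0) (λ.0)
  →4  (λ.0 (λ.0)) (λ.λ.0) (λ.0)
  →5  (λ.λ.0) (λ.0) (λ.0)
  →6  (λ.0) (λ.0)
  →7  λ.0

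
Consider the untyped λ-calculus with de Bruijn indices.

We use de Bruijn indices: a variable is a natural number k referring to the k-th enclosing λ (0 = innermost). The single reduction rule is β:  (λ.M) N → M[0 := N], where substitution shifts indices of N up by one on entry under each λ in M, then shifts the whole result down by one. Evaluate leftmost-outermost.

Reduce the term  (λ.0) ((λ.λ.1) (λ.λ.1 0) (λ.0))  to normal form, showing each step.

  start: (λ.0) ((λ.λ.1) (λ.λ.1 0) (λ.0))
  step 1: (λ.λ.1) (λ.λ.1 0) (λ.0)
  step 2: (λ.λ.λ.1 0) (λ.0)
  step 3: λ.λ.1 0

Answer: normal form = λ.λ.1 0  (in 3 steps)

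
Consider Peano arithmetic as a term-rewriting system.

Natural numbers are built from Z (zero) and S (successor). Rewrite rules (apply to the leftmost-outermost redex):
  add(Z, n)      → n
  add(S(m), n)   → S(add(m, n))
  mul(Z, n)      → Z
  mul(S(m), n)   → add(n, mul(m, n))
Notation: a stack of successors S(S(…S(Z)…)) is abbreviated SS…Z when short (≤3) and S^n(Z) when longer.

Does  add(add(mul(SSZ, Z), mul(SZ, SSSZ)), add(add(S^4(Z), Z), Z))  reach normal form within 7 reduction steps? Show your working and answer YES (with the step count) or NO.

Answer: NO — after 7 steps the term is add(add(SSSZ, mul(Z, SSSZ)), add(add(S^4(Z), Z), Z)), not yet normal

Working:
  start: add(add(mul(SSZ, Z), mul(SZ, SSSZ)), add(add(S^4(Z), Z), Z))
  [1] add(add(add(Z, mul(SZ, Z)), mul(SZ, SSSZ)), add(add(S^4(Z), Z), Z))
  [2] add(add(mul(SZ, Z), mul(SZ, SSSZ)), add(add(S^4(Z), Z), Z))
  [3] add(add(add(Z, mul(Z, Z)), mul(SZ, SSSZ)), add(add(S^4(Z), Z), Z))
  [4] add(add(mul(Z, Z), mul(SZ, SSSZ)), add(add(S^4(Z), Z), Z))
  [5] add(add(Z, mul(SZ, SSSZ)), add(add(S^4(Z), Z), Z))
  [6] add(mul(SZ, SSSZ), add(add(S^4(Z), Z), Z))
  [7] add(add(SSSZ, mul(Z, SSSZ)), add(add(S^4(Z), Z), Z))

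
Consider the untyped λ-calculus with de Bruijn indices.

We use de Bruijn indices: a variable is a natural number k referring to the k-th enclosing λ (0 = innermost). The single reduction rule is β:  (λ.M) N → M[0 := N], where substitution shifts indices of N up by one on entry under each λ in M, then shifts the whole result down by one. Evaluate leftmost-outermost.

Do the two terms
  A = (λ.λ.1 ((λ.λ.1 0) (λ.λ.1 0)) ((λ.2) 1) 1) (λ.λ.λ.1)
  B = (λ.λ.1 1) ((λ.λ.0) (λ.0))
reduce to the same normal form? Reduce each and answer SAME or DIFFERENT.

Term A:
  start: (λ.λ.1 ((λ.λ.1 0) (λ.λ.1 0)) ((λ.2) 1) 1) (λ.λ.λ.1)
  [1] λ.(λ.λ.λ.1) ((λ.λ.1 0) (λ.λ.1 0)) ((λ.λ.λ.λ.1) (λ.λ.λ.1)) (λ.λ.λ.1)
  [2] λ.(λ.λ.1) ((λ.λ.λ.λ.1) (λ.λ.λ.1)) (λ.λ.λ.1)
  [3] λ.(λ.(λ.λ.λ.λ.1) (λ.λ.λ.1)) (λ.λ.λ.1)
  [4] λ.(λ.λ.λ.λ.1) (λ.λ.λ.1)
  [5] λ.λ.λ.λ.1

Term B:
  start: (λ.λ.1 1) ((λ.λ.0) (λ.0))
  [1] λ.(λ.λ.0) (λ.0) ((λ.λ.0) (λ.0))
  [2] λ.(λ.0) ((λ.λ.0) (λ.0))
  [3] λ.(λ.λ.0) (λ.0)
  [4] λ.λ.0

Answer: DIFFERENT — A ⇓ λ.λ.λ.λ.1, B ⇓ λ.λ.0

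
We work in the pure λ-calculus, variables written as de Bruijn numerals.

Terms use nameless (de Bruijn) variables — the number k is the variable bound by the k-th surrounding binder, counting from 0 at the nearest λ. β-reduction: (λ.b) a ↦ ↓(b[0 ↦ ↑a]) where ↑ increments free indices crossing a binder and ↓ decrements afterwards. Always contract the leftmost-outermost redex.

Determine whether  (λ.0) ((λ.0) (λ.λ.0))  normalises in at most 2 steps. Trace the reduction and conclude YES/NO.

Answer: YES — reaches normal form λ.λ.0 in 2 ≤ 2 steps

Reduction:
  start: (λ.0) ((λ.0) (λ.λ.0))
  →1  (λ.0) (λ.λ.0)
  →2  λ.λ.0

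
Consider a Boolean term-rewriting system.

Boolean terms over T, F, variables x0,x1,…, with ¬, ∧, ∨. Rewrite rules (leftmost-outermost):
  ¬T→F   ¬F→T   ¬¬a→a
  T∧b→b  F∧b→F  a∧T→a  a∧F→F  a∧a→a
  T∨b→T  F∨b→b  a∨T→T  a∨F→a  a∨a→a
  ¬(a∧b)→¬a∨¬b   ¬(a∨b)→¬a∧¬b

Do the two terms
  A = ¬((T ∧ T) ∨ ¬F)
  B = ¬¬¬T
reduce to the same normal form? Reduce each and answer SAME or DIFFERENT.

Answer: SAME — A ⇓ F, B ⇓ F

Reduction:
Term A:
  start: ¬((T ∧ T) ∨ ¬F)
  [1] ¬(T ∧ T) ∧ ¬¬F
  [2] (¬T ∨ ¬T) ∧ ¬¬F
  [3] ¬T ∧ ¬¬F
  [4] F ∧ ¬¬F
  [5] F

Term B:
  start: ¬¬¬T
  [1] ¬T
  [2] F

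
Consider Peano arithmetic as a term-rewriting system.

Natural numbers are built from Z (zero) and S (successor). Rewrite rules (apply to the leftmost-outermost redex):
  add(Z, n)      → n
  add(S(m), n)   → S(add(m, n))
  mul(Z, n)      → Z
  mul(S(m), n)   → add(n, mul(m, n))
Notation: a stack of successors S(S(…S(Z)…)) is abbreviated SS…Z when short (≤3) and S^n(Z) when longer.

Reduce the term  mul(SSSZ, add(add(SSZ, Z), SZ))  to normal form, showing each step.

Answer: normal form = S^9(Z)  (in 34 steps)

Working:
  start: mul(SSSZ, add(add(SSZ, Z), SZ))
  →1  add(add(add(SSZ, Z), SZ), mul(SSZ, add(add(SSZ, Z), SZ)))
  →2  add(add(S(add(SZ, Z)), SZ), mul(SSZ, add(add(SSZ, Z), SZ)))
  →3  add(S(add(add(SZ, Z), SZ)), mul(SSZ, add(add(SSZ, Z), SZ)))
  →4  S(add(add(add(SZ, Z), SZ), mul(SSZ, add(add(SSZ, Z), SZ))))
  →5  S(add(add(S(add(Z, Z)), SZ), mul(SSZ, add(add(SSZ, Z), SZ))))
  →6  S(add(S(add(add(Z, Z), SZ)), mul(SSZ, add(add(SSZ, Z), SZ))))
  →7  S(S(add(add(add(Z, Z), SZ), mul(SSZ, add(add(SSZ, Z), SZ)))))
  →8  S(S(add(add(Z, SZ), mul(SSZ, add(add(SSZ, Z), SZ)))))
  →9  S(S(add(SZ, mul(SSZ, add(add(SSZ, Z), SZ)))))
  →10  S(S(S(add(Z, mul(SSZ, add(add(SSZ, Z), SZ))))))
  →11  S(S(S(mul(SSZ, add(add(SSZ, Z), SZ)))))
  →12  S(S(S(add(add(add(SSZ, Z), SZ), mul(SZ, add(add(SSZ, Z), SZ))))))
  →13  S(S(S(add(add(S(add(SZ, Z)), SZ), mul(SZ, add(add(SSZ, Z), SZ))))))
  →14  S(S(S(add(S(add(add(SZ, Z), SZ)), mul(SZ, add(add(SSZ, Z), SZ))))))
  →15  S(S(S(S(add(add(add(SZ, Z), SZ), mul(SZ, add(add(SSZ, Z), SZ)))))))
  →16  S(S(S(S(add(add(S(add(Z, Z)), SZ), mul(SZ, add(add(SSZ, Z), SZ)))))))
  →17  S(S(S(S(add(S(add(add(Z, Z), SZ)), mul(SZ, add(add(SSZ, Z), SZ)))))))
  →18  S(S(S(S(S(add(add(add(Z, Z), SZ), mul(SZ, add(add(SSZ, Z), SZ))))))))
  →19  S(S(S(S(S(add(add(Z, SZ), mul(SZ, add(add(SSZ, Z), SZ))))))))
  →20  S(S(S(S(S(add(SZ, mul(SZ, add(add(SSZ, Z), SZ))))))))
  →21  S(S(S(S(S(S(add(Z, mul(SZ, add(add(SSZ, Z), SZ)))))))))
  →22  S(S(S(S(S(S(mul(SZ, add(add(SSZ, Z), SZ))))))))
  →23  S(S(S(S(S(S(add(add(add(SSZ, Z), SZ), mul(Z, add(add(SSZ, Z), SZ)))))))))
  →24  S(S(S(S(S(S(add(add(S(add(SZ, Z)), SZ), mul(Z, add(add(SSZ, Z), SZ)))))))))
  →25  S(S(S(S(S(S(add(S(add(add(SZ, Z), SZ)), mul(Z, add(add(SSZ, Z), SZ)))))))))
  →26  S(S(S(S(S(S(S(add(add(add(SZ, Z), SZ), mul(Z, add(add(SSZ, Z), SZ))))))))))
  →27  S(S(S(S(S(S(S(add(add(S(add(Z, Z)), SZ), mul(Z, add(add(SSZ, Z), SZ))))))))))
  →28  S(S(S(S(S(S(S(add(S(add(add(Z, Z), SZ)), mul(Z, add(add(SSZ, Z), SZ))))))))))
  →29  S(S(S(S(S(S(S(S(add(add(add(Z, Z), SZ), mul(Z, add(add(SSZ, Z), SZ)))))))))))
  →30  S(S(S(S(S(S(S(S(add(add(Z, SZ), mul(Z, add(add(SSZ, Z), SZ)))))))))))
  →31  S(S(S(S(S(S(S(S(add(SZ, mul(Z, add(add(SSZ, Z), SZ)))))))))))
  →32  S(S(S(S(S(S(S(S(S(add(Z, mul(Z, add(add(SSZ, Z), SZ))))))))))))
  →33  S(S(S(S(S(S(S(S(S(mul(Z, add(add(SSZ, Z), SZ)))))))))))
  →34  S^9(Z)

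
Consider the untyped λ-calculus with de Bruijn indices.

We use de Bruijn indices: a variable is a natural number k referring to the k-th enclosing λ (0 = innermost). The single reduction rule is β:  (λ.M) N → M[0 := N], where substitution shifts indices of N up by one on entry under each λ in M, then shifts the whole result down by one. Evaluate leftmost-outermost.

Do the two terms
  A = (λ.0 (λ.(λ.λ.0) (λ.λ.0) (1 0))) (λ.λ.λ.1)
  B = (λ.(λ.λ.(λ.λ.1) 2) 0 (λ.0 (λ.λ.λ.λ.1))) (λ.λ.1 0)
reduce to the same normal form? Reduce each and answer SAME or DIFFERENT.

Answer: DIFFERENT — A ⇓ λ.λ.1, B ⇓ λ.λ.λ.1 0

Reduction:
Term A:
  start: (λ.0 (λ.(λ.λ.0) (λ.λ.0) (1 0))) (λ.λ.λ.1)
  →1  (λ.λ.λ.1) (λ.(λ.λ.0) (λ.λ.0) ((λ.λ.λ.1) 0))
  →2  λ.λ.1

Term B:
  start: (λ.(λ.λ.(λ.λ.1) 2) 0 (λ.0 (λ.λ.λ.λ.1))) (λ.λ.1 0)
  →1  (λ.λ.(λ.λ.1) (λ.λ.1 0)) (λ.λ.1 0) (λ.0 (λ.λ.λ.λ.1))
  →2  (λ.(λ.λ.1) (λ.λ.1 0)) (λ.0 (λ.λ.λ.λ.1))
  →3  (λ.λ.1) (λ.λ.1 0)
  →4  λ.λ.λ.1 0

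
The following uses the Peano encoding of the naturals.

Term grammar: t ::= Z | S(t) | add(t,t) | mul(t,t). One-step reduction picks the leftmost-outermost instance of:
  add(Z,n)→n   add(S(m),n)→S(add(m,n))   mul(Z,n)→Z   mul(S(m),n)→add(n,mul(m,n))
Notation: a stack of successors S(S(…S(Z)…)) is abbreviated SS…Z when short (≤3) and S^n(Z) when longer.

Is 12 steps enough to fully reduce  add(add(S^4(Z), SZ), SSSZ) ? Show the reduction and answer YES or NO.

Answer: YES — reaches normal form S^8(Z) in 11 ≤ 12 steps

Working:
  start: add(add(S^4(Z), SZ), SSSZ)
  →1  add(S(add(SSSZ, SZ)), SSSZ)
  →2  S(add(add(SSSZ, SZ), SSSZ))
  →3  S(add(S(add(SSZ, SZ)), SSSZ))
  →4  S(S(add(add(SSZ, SZ), SSSZ)))
  →5  S(S(add(S(add(SZ, SZ)), SSSZ)))
  →6  S(S(S(add(add(SZ, SZ), SSSZ))))
  →7  S(S(S(add(S(add(Z, SZ)), SSSZ))))
  →8  S(S(S(S(add(add(Z, SZ), SSSZ)))))
  →9  S(S(S(S(add(SZ, SSSZ)))))
  →10  S(S(S(S(S(add(Z, SSSZ))))))
  →11  S^8(Z)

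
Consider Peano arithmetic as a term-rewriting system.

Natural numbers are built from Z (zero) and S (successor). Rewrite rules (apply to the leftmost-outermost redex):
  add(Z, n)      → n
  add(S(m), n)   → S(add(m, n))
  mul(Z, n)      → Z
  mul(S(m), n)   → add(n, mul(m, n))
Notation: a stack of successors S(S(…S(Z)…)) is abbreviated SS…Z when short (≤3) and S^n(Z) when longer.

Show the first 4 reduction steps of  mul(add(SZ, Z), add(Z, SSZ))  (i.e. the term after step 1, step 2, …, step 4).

  start: mul(add(SZ, Z), add(Z, SSZ))
  [1] mul(S(add(Z, Z)), add(Z, SSZ))
  [2] add(add(Z, SSZ), mul(add(Z, Z), add(Z, SSZ)))
  [3] add(SSZ, mul(add(Z, Z), add(Z, SSZ)))
  [4] S(add(SZ, mul(add(Z, Z), add(Z, SSZ))))

Answer: after 4 steps: S(add(SZ, mul(add(Z, Z), add(Z, SSZ))))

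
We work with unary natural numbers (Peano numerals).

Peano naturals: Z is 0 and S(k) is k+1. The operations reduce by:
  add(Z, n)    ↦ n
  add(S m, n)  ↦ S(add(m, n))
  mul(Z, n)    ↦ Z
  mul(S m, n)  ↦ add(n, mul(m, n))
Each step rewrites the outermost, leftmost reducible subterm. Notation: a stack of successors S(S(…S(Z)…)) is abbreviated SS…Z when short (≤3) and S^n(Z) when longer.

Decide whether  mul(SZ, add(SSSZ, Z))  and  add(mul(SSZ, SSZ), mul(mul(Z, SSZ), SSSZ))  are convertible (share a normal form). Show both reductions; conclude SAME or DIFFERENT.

Answer: DIFFERENT — A ⇓ SSSZ, B ⇓ S^4(Z)

Derivation:
Term A:
  start: mul(SZ, add(SSSZ, Z))
  [1] add(add(SSSZ, Z), mul(Z, add(SSSZ, Z)))
  [2] add(S(add(SSZ, Z)), mul(Z, add(SSSZ, Z)))
  [3] S(add(add(SSZ, Z), mul(Z, add(SSSZ, Z))))
  [4] S(add(S(add(SZ, Z)), mul(Z, add(SSSZ, Z))))
  [5] S(S(add(add(SZ, Z), mul(Z, add(SSSZ, Z)))))
  [6] S(S(add(S(add(Z, Z)), mul(Z, add(SSSZ, Z)))))
  [7] S(S(S(add(add(Z, Z), mul(Z, add(SSSZ, Z))))))
  [8] S(S(S(add(Z, mul(Z, add(SSSZ, Z))))))
  [9] S(S(S(mul(Z, add(SSSZ, Z)))))
  [10] SSSZ

Term B:
  start: add(mul(SSZ, SSZ), mul(mul(Z, SSZ), SSSZ))
  [1] add(add(SSZ, mul(SZ, SSZ)), mul(mul(Z, SSZ), SSSZ))
  [2] add(S(add(SZ, mul(SZ, SSZ))), mul(mul(Z, SSZ), SSSZ))
  [3] S(add(add(SZ, mul(SZ, SSZ)), mul(mul(Z, SSZ), SSSZ)))
  [4] S(add(S(add(Z, mul(SZ, SSZ))), mul(mul(Z, SSZ), SSSZ)))
  [5] S(S(add(add(Z, mul(SZ, SSZ)), mul(mul(Z, SSZ), SSSZ))))
  [6] S(S(add(mul(SZ, SSZ), mul(mul(Z, SSZ), SSSZ))))
  [7] S(S(add(add(SSZ, mul(Z, SSZ)), mul(mul(Z, SSZ), SSSZ))))
  [8] S(S(add(S(add(SZ, mul(Z, SSZ))), mul(mul(Z, SSZ), SSSZ))))
  [9] S(S(S(add(add(SZ, mul(Z, SSZ)), mul(mul(Z, SSZ), SSSZ)))))
  [10] S(S(S(add(S(add(Z, mul(Z, SSZ))), mul(mul(Z, SSZ), SSSZ)))))
  [11] S(S(S(S(add(add(Z, mul(Z, SSZ)), mul(mul(Z, SSZ), SSSZ))))))
  [12] S(S(S(S(add(mul(Z, SSZ), mul(mul(Z, SSZ), SSSZ))))))
  [13] S(S(S(S(add(Z, mul(mul(Z, SSZ), SSSZ))))))
  [14] S(S(S(S(mul(mul(Z, SSZ), SSSZ)))))
  [15] S(S(S(S(mul(Z, SSSZ)))))
  [16] S^4(Z)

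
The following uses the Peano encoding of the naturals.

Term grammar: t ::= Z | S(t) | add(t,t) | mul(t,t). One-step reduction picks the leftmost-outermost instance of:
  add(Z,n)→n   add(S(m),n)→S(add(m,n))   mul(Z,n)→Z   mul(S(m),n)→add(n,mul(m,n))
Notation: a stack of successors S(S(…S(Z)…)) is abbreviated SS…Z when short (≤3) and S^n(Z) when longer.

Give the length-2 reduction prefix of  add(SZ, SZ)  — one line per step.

  start: add(SZ, SZ)
  step 1: S(add(Z, SZ))
  step 2: SSZ

Answer: after 2 steps: SSZ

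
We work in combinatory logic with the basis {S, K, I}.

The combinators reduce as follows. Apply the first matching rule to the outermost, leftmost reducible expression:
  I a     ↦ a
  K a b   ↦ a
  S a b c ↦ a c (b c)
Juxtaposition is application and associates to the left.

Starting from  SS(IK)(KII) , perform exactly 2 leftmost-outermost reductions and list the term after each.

Answer: after 2 steps: SI(IK(KII))

Working:
  start: SS(IK)(KII)
  →1  S(KII)(IK(KII))
  →2  SI(IK(KII))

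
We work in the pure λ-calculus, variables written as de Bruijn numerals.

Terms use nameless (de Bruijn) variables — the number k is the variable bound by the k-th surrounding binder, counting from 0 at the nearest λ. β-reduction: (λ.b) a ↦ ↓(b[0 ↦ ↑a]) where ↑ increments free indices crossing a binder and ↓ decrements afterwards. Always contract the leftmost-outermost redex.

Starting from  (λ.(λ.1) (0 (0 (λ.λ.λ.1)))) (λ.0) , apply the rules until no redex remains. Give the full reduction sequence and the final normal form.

Answer: normal form = λ.0  (in 2 steps)

Derivation:
  start: (λ.(λ.1) (0 (0 (λ.λ.λ.1)))) (λ.0)
  step 1: (λ.λ.0) ((λ.0) ((λ.0) (λ.λ.λ.1)))
  step 2: λ.0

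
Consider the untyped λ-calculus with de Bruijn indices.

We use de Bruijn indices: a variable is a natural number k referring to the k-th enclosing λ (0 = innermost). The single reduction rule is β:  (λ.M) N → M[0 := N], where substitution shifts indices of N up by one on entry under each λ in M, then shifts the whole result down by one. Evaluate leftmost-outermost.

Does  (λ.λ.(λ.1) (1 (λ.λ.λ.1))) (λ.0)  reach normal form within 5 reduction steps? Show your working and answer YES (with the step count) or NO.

Answer: YES — reaches normal form λ.0 in 2 ≤ 5 steps

Working:
  start: (λ.λ.(λ.1) (1 (λ.λ.λ.1))) (λ.0)
  [1] λ.(λ.1) ((λ.0) (λ.λ.λ.1))
  [2] λ.0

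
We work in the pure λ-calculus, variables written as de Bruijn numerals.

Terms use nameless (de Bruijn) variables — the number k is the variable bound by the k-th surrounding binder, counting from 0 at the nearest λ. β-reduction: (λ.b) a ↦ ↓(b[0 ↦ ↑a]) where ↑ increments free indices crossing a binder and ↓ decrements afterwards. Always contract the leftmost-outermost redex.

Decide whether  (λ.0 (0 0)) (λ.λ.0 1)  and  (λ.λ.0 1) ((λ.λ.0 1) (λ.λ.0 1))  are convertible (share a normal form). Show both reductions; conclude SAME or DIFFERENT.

Term A:
  start: (λ.0 (0 0)) (λ.λ.0 1)
  [1] (λ.λ.0 1) ((λ.λ.0 1) (λ.λ.0 1))
  [2] λ.0 ((λ.λ.0 1) (λ.λ.0 1))
  [3] λ.0 (λ.0 (λ.λ.0 1))

Term B:
  start: (λ.λ.0 1) ((λ.λ.0 1) (λ.λ.0 1))
  [1] λ.0 ((λ.λ.0 1) (λ.λ.0 1))
  [2] λ.0 (λ.0 (λ.λ.0 1))

Answer: SAME — A ⇓ λ.0 (λ.0 (λ.λ.0 1)), B ⇓ λ.0 (λ.0 (λ.λ.0 1))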